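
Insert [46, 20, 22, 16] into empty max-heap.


Insert 46: [46]
Insert 20: [46, 20]
Insert 22: [46, 20, 22]
Insert 16: [46, 20, 22, 16]

Final heap: [46, 20, 22, 16]


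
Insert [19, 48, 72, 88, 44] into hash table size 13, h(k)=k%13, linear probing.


Insert 19: h=6 -> slot 6
Insert 48: h=9 -> slot 9
Insert 72: h=7 -> slot 7
Insert 88: h=10 -> slot 10
Insert 44: h=5 -> slot 5

Table: [None, None, None, None, None, 44, 19, 72, None, 48, 88, None, None]


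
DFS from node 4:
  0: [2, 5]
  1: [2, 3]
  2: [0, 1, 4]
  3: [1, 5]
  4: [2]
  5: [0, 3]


Visit 4, push [2]
Visit 2, push [1, 0]
Visit 0, push [5]
Visit 5, push [3]
Visit 3, push [1]
Visit 1, push []

DFS order: [4, 2, 0, 5, 3, 1]


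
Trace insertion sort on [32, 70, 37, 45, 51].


Initial: [32, 70, 37, 45, 51]
Insert 70: [32, 70, 37, 45, 51]
Insert 37: [32, 37, 70, 45, 51]
Insert 45: [32, 37, 45, 70, 51]
Insert 51: [32, 37, 45, 51, 70]

Sorted: [32, 37, 45, 51, 70]


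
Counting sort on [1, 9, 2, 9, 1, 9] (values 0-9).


Input: [1, 9, 2, 9, 1, 9]
Counts: [0, 2, 1, 0, 0, 0, 0, 0, 0, 3]

Sorted: [1, 1, 2, 9, 9, 9]


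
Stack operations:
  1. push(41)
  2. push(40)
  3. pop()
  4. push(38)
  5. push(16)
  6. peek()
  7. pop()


push(41) -> [41]
push(40) -> [41, 40]
pop()->40, [41]
push(38) -> [41, 38]
push(16) -> [41, 38, 16]
peek()->16
pop()->16, [41, 38]

Final stack: [41, 38]


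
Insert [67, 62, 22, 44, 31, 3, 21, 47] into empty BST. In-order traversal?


Insert 67: root
Insert 62: L from 67
Insert 22: L from 67 -> L from 62
Insert 44: L from 67 -> L from 62 -> R from 22
Insert 31: L from 67 -> L from 62 -> R from 22 -> L from 44
Insert 3: L from 67 -> L from 62 -> L from 22
Insert 21: L from 67 -> L from 62 -> L from 22 -> R from 3
Insert 47: L from 67 -> L from 62 -> R from 22 -> R from 44

In-order: [3, 21, 22, 31, 44, 47, 62, 67]


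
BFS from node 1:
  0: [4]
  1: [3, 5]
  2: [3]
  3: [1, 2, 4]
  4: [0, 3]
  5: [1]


Visit 1, enqueue [3, 5]
Visit 3, enqueue [2, 4]
Visit 5, enqueue []
Visit 2, enqueue []
Visit 4, enqueue [0]
Visit 0, enqueue []

BFS order: [1, 3, 5, 2, 4, 0]


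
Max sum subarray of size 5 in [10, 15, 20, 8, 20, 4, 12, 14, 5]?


[0:5]: 73
[1:6]: 67
[2:7]: 64
[3:8]: 58
[4:9]: 55

Max: 73 at [0:5]


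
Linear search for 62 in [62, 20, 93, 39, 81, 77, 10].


i=0: 62==62 found!

Found at 0, 1 comps


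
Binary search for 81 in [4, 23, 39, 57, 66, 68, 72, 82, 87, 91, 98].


Step 1: lo=0, hi=10, mid=5, val=68
Step 2: lo=6, hi=10, mid=8, val=87
Step 3: lo=6, hi=7, mid=6, val=72
Step 4: lo=7, hi=7, mid=7, val=82

Not found


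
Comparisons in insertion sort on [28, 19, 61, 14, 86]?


Algorithm: insertion sort
Input: [28, 19, 61, 14, 86]
Sorted: [14, 19, 28, 61, 86]

6


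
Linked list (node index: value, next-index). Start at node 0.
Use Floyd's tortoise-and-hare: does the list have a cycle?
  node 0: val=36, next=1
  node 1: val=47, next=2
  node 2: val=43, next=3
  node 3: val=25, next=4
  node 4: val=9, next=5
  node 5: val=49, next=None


Floyd's tortoise (slow, +1) and hare (fast, +2):
  init: slow=0, fast=0
  step 1: slow=1, fast=2
  step 2: slow=2, fast=4
  step 3: fast 4->5->None, no cycle

Cycle: no


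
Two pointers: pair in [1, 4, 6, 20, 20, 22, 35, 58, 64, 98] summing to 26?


lo=0(1)+hi=9(98)=99
lo=0(1)+hi=8(64)=65
lo=0(1)+hi=7(58)=59
lo=0(1)+hi=6(35)=36
lo=0(1)+hi=5(22)=23
lo=1(4)+hi=5(22)=26

Yes: 4+22=26


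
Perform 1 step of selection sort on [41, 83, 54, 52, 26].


Initial: [41, 83, 54, 52, 26]
Step 1: min=26 at 4
  Swap: [26, 83, 54, 52, 41]

After 1 step: [26, 83, 54, 52, 41]


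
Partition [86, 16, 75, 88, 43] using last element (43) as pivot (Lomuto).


Pivot: 43
  16 <= 43: swap -> [16, 86, 75, 88, 43]
Place pivot at 1: [16, 43, 75, 88, 86]

Partitioned: [16, 43, 75, 88, 86]


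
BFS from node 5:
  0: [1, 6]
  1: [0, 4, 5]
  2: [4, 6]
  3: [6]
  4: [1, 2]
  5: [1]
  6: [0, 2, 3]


Visit 5, enqueue [1]
Visit 1, enqueue [0, 4]
Visit 0, enqueue [6]
Visit 4, enqueue [2]
Visit 6, enqueue [3]
Visit 2, enqueue []
Visit 3, enqueue []

BFS order: [5, 1, 0, 4, 6, 2, 3]


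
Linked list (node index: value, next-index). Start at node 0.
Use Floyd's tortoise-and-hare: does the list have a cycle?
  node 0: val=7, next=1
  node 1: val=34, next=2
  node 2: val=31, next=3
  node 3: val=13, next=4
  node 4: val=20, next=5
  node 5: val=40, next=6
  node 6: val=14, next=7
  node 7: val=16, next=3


Floyd's tortoise (slow, +1) and hare (fast, +2):
  init: slow=0, fast=0
  step 1: slow=1, fast=2
  step 2: slow=2, fast=4
  step 3: slow=3, fast=6
  step 4: slow=4, fast=3
  step 5: slow=5, fast=5
  slow == fast at node 5: cycle detected

Cycle: yes


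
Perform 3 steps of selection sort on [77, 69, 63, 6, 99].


Initial: [77, 69, 63, 6, 99]
Step 1: min=6 at 3
  Swap: [6, 69, 63, 77, 99]
Step 2: min=63 at 2
  Swap: [6, 63, 69, 77, 99]
Step 3: min=69 at 2
  Swap: [6, 63, 69, 77, 99]

After 3 steps: [6, 63, 69, 77, 99]


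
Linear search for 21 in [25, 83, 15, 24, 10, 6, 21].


i=0: 25!=21
i=1: 83!=21
i=2: 15!=21
i=3: 24!=21
i=4: 10!=21
i=5: 6!=21
i=6: 21==21 found!

Found at 6, 7 comps


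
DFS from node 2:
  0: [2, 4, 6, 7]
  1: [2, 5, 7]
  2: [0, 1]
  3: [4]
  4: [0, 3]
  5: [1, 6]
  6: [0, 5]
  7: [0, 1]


Visit 2, push [1, 0]
Visit 0, push [7, 6, 4]
Visit 4, push [3]
Visit 3, push []
Visit 6, push [5]
Visit 5, push [1]
Visit 1, push [7]
Visit 7, push []

DFS order: [2, 0, 4, 3, 6, 5, 1, 7]


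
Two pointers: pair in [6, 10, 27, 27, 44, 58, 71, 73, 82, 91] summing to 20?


lo=0(6)+hi=9(91)=97
lo=0(6)+hi=8(82)=88
lo=0(6)+hi=7(73)=79
lo=0(6)+hi=6(71)=77
lo=0(6)+hi=5(58)=64
lo=0(6)+hi=4(44)=50
lo=0(6)+hi=3(27)=33
lo=0(6)+hi=2(27)=33
lo=0(6)+hi=1(10)=16

No pair found


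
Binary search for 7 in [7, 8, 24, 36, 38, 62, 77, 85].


Step 1: lo=0, hi=7, mid=3, val=36
Step 2: lo=0, hi=2, mid=1, val=8
Step 3: lo=0, hi=0, mid=0, val=7

Found at index 0


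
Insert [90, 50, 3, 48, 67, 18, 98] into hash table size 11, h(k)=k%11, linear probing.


Insert 90: h=2 -> slot 2
Insert 50: h=6 -> slot 6
Insert 3: h=3 -> slot 3
Insert 48: h=4 -> slot 4
Insert 67: h=1 -> slot 1
Insert 18: h=7 -> slot 7
Insert 98: h=10 -> slot 10

Table: [None, 67, 90, 3, 48, None, 50, 18, None, None, 98]


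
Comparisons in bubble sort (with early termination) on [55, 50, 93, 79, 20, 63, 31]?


Algorithm: bubble sort (with early termination)
Input: [55, 50, 93, 79, 20, 63, 31]
Sorted: [20, 31, 50, 55, 63, 79, 93]

21


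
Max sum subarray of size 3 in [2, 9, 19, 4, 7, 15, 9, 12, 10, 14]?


[0:3]: 30
[1:4]: 32
[2:5]: 30
[3:6]: 26
[4:7]: 31
[5:8]: 36
[6:9]: 31
[7:10]: 36

Max: 36 at [5:8]


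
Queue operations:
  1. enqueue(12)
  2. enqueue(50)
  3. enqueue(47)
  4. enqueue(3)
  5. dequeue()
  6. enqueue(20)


enqueue(12) -> [12]
enqueue(50) -> [12, 50]
enqueue(47) -> [12, 50, 47]
enqueue(3) -> [12, 50, 47, 3]
dequeue()->12, [50, 47, 3]
enqueue(20) -> [50, 47, 3, 20]

Final queue: [50, 47, 3, 20]


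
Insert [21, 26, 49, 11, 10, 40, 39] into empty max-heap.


Insert 21: [21]
Insert 26: [26, 21]
Insert 49: [49, 21, 26]
Insert 11: [49, 21, 26, 11]
Insert 10: [49, 21, 26, 11, 10]
Insert 40: [49, 21, 40, 11, 10, 26]
Insert 39: [49, 21, 40, 11, 10, 26, 39]

Final heap: [49, 21, 40, 11, 10, 26, 39]


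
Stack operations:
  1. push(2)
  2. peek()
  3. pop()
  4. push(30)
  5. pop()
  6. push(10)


push(2) -> [2]
peek()->2
pop()->2, []
push(30) -> [30]
pop()->30, []
push(10) -> [10]

Final stack: [10]


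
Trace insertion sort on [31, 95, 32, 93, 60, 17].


Initial: [31, 95, 32, 93, 60, 17]
Insert 95: [31, 95, 32, 93, 60, 17]
Insert 32: [31, 32, 95, 93, 60, 17]
Insert 93: [31, 32, 93, 95, 60, 17]
Insert 60: [31, 32, 60, 93, 95, 17]
Insert 17: [17, 31, 32, 60, 93, 95]

Sorted: [17, 31, 32, 60, 93, 95]


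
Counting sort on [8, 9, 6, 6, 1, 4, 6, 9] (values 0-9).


Input: [8, 9, 6, 6, 1, 4, 6, 9]
Counts: [0, 1, 0, 0, 1, 0, 3, 0, 1, 2]

Sorted: [1, 4, 6, 6, 6, 8, 9, 9]


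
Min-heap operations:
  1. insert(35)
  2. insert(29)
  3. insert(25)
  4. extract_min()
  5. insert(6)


insert(35) -> [35]
insert(29) -> [29, 35]
insert(25) -> [25, 35, 29]
extract_min()->25, [29, 35]
insert(6) -> [6, 35, 29]

Final heap: [6, 35, 29]


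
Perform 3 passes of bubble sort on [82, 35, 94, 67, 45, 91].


Initial: [82, 35, 94, 67, 45, 91]
Pass 1: [35, 82, 67, 45, 91, 94] (4 swaps)
Pass 2: [35, 67, 45, 82, 91, 94] (2 swaps)
Pass 3: [35, 45, 67, 82, 91, 94] (1 swaps)

After 3 passes: [35, 45, 67, 82, 91, 94]


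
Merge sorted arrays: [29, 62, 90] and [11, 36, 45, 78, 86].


Take 11 from B
Take 29 from A
Take 36 from B
Take 45 from B
Take 62 from A
Take 78 from B
Take 86 from B

Merged: [11, 29, 36, 45, 62, 78, 86, 90]


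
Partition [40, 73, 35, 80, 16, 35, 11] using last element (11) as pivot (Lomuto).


Pivot: 11
Place pivot at 0: [11, 73, 35, 80, 16, 35, 40]

Partitioned: [11, 73, 35, 80, 16, 35, 40]


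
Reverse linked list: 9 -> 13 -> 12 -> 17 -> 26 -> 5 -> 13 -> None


Step 1: curr=9, set curr.next=prev(None) | reversed so far: 9
Step 2: curr=13, set curr.next=prev(9) | reversed so far: 13 -> 9
Step 3: curr=12, set curr.next=prev(13) | reversed so far: 12 -> 13 -> 9
Step 4: curr=17, set curr.next=prev(12) | reversed so far: 17 -> 12 -> 13 -> 9
Step 5: curr=26, set curr.next=prev(17) | reversed so far: 26 -> 17 -> 12 -> 13 -> 9
Step 6: curr=5, set curr.next=prev(26) | reversed so far: 5 -> 26 -> 17 -> 12 -> 13 -> 9
Step 7: curr=13, set curr.next=prev(5) | reversed so far: 13 -> 5 -> 26 -> 17 -> 12 -> 13 -> 9

13 -> 5 -> 26 -> 17 -> 12 -> 13 -> 9 -> None


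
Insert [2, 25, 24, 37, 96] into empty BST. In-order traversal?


Insert 2: root
Insert 25: R from 2
Insert 24: R from 2 -> L from 25
Insert 37: R from 2 -> R from 25
Insert 96: R from 2 -> R from 25 -> R from 37

In-order: [2, 24, 25, 37, 96]


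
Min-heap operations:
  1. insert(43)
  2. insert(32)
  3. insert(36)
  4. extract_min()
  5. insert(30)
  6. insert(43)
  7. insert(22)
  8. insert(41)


insert(43) -> [43]
insert(32) -> [32, 43]
insert(36) -> [32, 43, 36]
extract_min()->32, [36, 43]
insert(30) -> [30, 43, 36]
insert(43) -> [30, 43, 36, 43]
insert(22) -> [22, 30, 36, 43, 43]
insert(41) -> [22, 30, 36, 43, 43, 41]

Final heap: [22, 30, 36, 43, 43, 41]


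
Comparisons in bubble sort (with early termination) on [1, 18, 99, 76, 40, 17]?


Algorithm: bubble sort (with early termination)
Input: [1, 18, 99, 76, 40, 17]
Sorted: [1, 17, 18, 40, 76, 99]

15


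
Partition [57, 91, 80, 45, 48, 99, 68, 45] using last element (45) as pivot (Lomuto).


Pivot: 45
  45 <= 45: swap -> [45, 91, 80, 57, 48, 99, 68, 45]
Place pivot at 1: [45, 45, 80, 57, 48, 99, 68, 91]

Partitioned: [45, 45, 80, 57, 48, 99, 68, 91]


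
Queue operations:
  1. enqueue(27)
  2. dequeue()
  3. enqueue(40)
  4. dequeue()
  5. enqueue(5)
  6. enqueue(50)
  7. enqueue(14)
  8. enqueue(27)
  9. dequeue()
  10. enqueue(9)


enqueue(27) -> [27]
dequeue()->27, []
enqueue(40) -> [40]
dequeue()->40, []
enqueue(5) -> [5]
enqueue(50) -> [5, 50]
enqueue(14) -> [5, 50, 14]
enqueue(27) -> [5, 50, 14, 27]
dequeue()->5, [50, 14, 27]
enqueue(9) -> [50, 14, 27, 9]

Final queue: [50, 14, 27, 9]


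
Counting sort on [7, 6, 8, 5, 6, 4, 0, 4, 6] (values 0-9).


Input: [7, 6, 8, 5, 6, 4, 0, 4, 6]
Counts: [1, 0, 0, 0, 2, 1, 3, 1, 1, 0]

Sorted: [0, 4, 4, 5, 6, 6, 6, 7, 8]


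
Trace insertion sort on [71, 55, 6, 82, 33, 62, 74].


Initial: [71, 55, 6, 82, 33, 62, 74]
Insert 55: [55, 71, 6, 82, 33, 62, 74]
Insert 6: [6, 55, 71, 82, 33, 62, 74]
Insert 82: [6, 55, 71, 82, 33, 62, 74]
Insert 33: [6, 33, 55, 71, 82, 62, 74]
Insert 62: [6, 33, 55, 62, 71, 82, 74]
Insert 74: [6, 33, 55, 62, 71, 74, 82]

Sorted: [6, 33, 55, 62, 71, 74, 82]


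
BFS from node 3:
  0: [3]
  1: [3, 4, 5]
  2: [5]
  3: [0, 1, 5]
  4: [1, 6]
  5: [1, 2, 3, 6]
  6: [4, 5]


Visit 3, enqueue [0, 1, 5]
Visit 0, enqueue []
Visit 1, enqueue [4]
Visit 5, enqueue [2, 6]
Visit 4, enqueue []
Visit 2, enqueue []
Visit 6, enqueue []

BFS order: [3, 0, 1, 5, 4, 2, 6]


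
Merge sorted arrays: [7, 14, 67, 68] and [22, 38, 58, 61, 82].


Take 7 from A
Take 14 from A
Take 22 from B
Take 38 from B
Take 58 from B
Take 61 from B
Take 67 from A
Take 68 from A

Merged: [7, 14, 22, 38, 58, 61, 67, 68, 82]


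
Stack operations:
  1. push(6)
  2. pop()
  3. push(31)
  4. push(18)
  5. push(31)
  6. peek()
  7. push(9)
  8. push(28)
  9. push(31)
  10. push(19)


push(6) -> [6]
pop()->6, []
push(31) -> [31]
push(18) -> [31, 18]
push(31) -> [31, 18, 31]
peek()->31
push(9) -> [31, 18, 31, 9]
push(28) -> [31, 18, 31, 9, 28]
push(31) -> [31, 18, 31, 9, 28, 31]
push(19) -> [31, 18, 31, 9, 28, 31, 19]

Final stack: [31, 18, 31, 9, 28, 31, 19]


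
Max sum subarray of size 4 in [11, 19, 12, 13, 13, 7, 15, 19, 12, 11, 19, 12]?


[0:4]: 55
[1:5]: 57
[2:6]: 45
[3:7]: 48
[4:8]: 54
[5:9]: 53
[6:10]: 57
[7:11]: 61
[8:12]: 54

Max: 61 at [7:11]


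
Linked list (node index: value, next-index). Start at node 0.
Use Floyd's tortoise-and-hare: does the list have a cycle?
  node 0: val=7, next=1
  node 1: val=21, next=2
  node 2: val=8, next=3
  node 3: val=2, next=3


Floyd's tortoise (slow, +1) and hare (fast, +2):
  init: slow=0, fast=0
  step 1: slow=1, fast=2
  step 2: slow=2, fast=3
  step 3: slow=3, fast=3
  slow == fast at node 3: cycle detected

Cycle: yes


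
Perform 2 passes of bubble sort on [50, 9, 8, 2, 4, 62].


Initial: [50, 9, 8, 2, 4, 62]
Pass 1: [9, 8, 2, 4, 50, 62] (4 swaps)
Pass 2: [8, 2, 4, 9, 50, 62] (3 swaps)

After 2 passes: [8, 2, 4, 9, 50, 62]


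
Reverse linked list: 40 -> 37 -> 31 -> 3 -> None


Step 1: curr=40, set curr.next=prev(None) | reversed so far: 40
Step 2: curr=37, set curr.next=prev(40) | reversed so far: 37 -> 40
Step 3: curr=31, set curr.next=prev(37) | reversed so far: 31 -> 37 -> 40
Step 4: curr=3, set curr.next=prev(31) | reversed so far: 3 -> 31 -> 37 -> 40

3 -> 31 -> 37 -> 40 -> None


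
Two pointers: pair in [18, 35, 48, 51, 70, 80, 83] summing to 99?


lo=0(18)+hi=6(83)=101
lo=0(18)+hi=5(80)=98
lo=1(35)+hi=5(80)=115
lo=1(35)+hi=4(70)=105
lo=1(35)+hi=3(51)=86
lo=2(48)+hi=3(51)=99

Yes: 48+51=99


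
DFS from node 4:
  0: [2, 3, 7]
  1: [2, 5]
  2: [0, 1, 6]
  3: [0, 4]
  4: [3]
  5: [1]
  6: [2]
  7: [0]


Visit 4, push [3]
Visit 3, push [0]
Visit 0, push [7, 2]
Visit 2, push [6, 1]
Visit 1, push [5]
Visit 5, push []
Visit 6, push []
Visit 7, push []

DFS order: [4, 3, 0, 2, 1, 5, 6, 7]


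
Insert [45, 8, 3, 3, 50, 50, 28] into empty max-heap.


Insert 45: [45]
Insert 8: [45, 8]
Insert 3: [45, 8, 3]
Insert 3: [45, 8, 3, 3]
Insert 50: [50, 45, 3, 3, 8]
Insert 50: [50, 45, 50, 3, 8, 3]
Insert 28: [50, 45, 50, 3, 8, 3, 28]

Final heap: [50, 45, 50, 3, 8, 3, 28]


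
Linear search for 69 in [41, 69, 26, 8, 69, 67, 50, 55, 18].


i=0: 41!=69
i=1: 69==69 found!

Found at 1, 2 comps


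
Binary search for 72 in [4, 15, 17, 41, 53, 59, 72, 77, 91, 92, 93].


Step 1: lo=0, hi=10, mid=5, val=59
Step 2: lo=6, hi=10, mid=8, val=91
Step 3: lo=6, hi=7, mid=6, val=72

Found at index 6


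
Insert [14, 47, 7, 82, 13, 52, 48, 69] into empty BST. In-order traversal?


Insert 14: root
Insert 47: R from 14
Insert 7: L from 14
Insert 82: R from 14 -> R from 47
Insert 13: L from 14 -> R from 7
Insert 52: R from 14 -> R from 47 -> L from 82
Insert 48: R from 14 -> R from 47 -> L from 82 -> L from 52
Insert 69: R from 14 -> R from 47 -> L from 82 -> R from 52

In-order: [7, 13, 14, 47, 48, 52, 69, 82]


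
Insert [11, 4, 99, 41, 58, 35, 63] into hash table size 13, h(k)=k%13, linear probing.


Insert 11: h=11 -> slot 11
Insert 4: h=4 -> slot 4
Insert 99: h=8 -> slot 8
Insert 41: h=2 -> slot 2
Insert 58: h=6 -> slot 6
Insert 35: h=9 -> slot 9
Insert 63: h=11, 1 probes -> slot 12

Table: [None, None, 41, None, 4, None, 58, None, 99, 35, None, 11, 63]


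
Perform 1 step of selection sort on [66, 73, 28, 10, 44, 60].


Initial: [66, 73, 28, 10, 44, 60]
Step 1: min=10 at 3
  Swap: [10, 73, 28, 66, 44, 60]

After 1 step: [10, 73, 28, 66, 44, 60]


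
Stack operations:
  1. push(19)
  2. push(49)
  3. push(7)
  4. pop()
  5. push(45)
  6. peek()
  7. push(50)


push(19) -> [19]
push(49) -> [19, 49]
push(7) -> [19, 49, 7]
pop()->7, [19, 49]
push(45) -> [19, 49, 45]
peek()->45
push(50) -> [19, 49, 45, 50]

Final stack: [19, 49, 45, 50]


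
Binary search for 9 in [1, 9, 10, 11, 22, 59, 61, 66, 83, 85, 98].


Step 1: lo=0, hi=10, mid=5, val=59
Step 2: lo=0, hi=4, mid=2, val=10
Step 3: lo=0, hi=1, mid=0, val=1
Step 4: lo=1, hi=1, mid=1, val=9

Found at index 1


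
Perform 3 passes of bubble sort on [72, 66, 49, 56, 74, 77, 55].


Initial: [72, 66, 49, 56, 74, 77, 55]
Pass 1: [66, 49, 56, 72, 74, 55, 77] (4 swaps)
Pass 2: [49, 56, 66, 72, 55, 74, 77] (3 swaps)
Pass 3: [49, 56, 66, 55, 72, 74, 77] (1 swaps)

After 3 passes: [49, 56, 66, 55, 72, 74, 77]


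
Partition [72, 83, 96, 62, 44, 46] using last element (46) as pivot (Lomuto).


Pivot: 46
  44 <= 46: swap -> [44, 83, 96, 62, 72, 46]
Place pivot at 1: [44, 46, 96, 62, 72, 83]

Partitioned: [44, 46, 96, 62, 72, 83]


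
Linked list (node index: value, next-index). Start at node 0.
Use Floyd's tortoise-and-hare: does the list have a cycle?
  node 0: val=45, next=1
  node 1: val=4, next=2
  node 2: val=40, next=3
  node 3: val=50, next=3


Floyd's tortoise (slow, +1) and hare (fast, +2):
  init: slow=0, fast=0
  step 1: slow=1, fast=2
  step 2: slow=2, fast=3
  step 3: slow=3, fast=3
  slow == fast at node 3: cycle detected

Cycle: yes


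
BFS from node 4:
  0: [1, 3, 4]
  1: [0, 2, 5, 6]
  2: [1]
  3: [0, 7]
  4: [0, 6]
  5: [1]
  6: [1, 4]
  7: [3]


Visit 4, enqueue [0, 6]
Visit 0, enqueue [1, 3]
Visit 6, enqueue []
Visit 1, enqueue [2, 5]
Visit 3, enqueue [7]
Visit 2, enqueue []
Visit 5, enqueue []
Visit 7, enqueue []

BFS order: [4, 0, 6, 1, 3, 2, 5, 7]


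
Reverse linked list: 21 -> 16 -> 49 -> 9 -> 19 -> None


Step 1: curr=21, set curr.next=prev(None) | reversed so far: 21
Step 2: curr=16, set curr.next=prev(21) | reversed so far: 16 -> 21
Step 3: curr=49, set curr.next=prev(16) | reversed so far: 49 -> 16 -> 21
Step 4: curr=9, set curr.next=prev(49) | reversed so far: 9 -> 49 -> 16 -> 21
Step 5: curr=19, set curr.next=prev(9) | reversed so far: 19 -> 9 -> 49 -> 16 -> 21

19 -> 9 -> 49 -> 16 -> 21 -> None


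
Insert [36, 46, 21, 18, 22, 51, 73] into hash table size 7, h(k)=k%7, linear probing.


Insert 36: h=1 -> slot 1
Insert 46: h=4 -> slot 4
Insert 21: h=0 -> slot 0
Insert 18: h=4, 1 probes -> slot 5
Insert 22: h=1, 1 probes -> slot 2
Insert 51: h=2, 1 probes -> slot 3
Insert 73: h=3, 3 probes -> slot 6

Table: [21, 36, 22, 51, 46, 18, 73]


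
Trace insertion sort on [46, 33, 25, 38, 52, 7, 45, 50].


Initial: [46, 33, 25, 38, 52, 7, 45, 50]
Insert 33: [33, 46, 25, 38, 52, 7, 45, 50]
Insert 25: [25, 33, 46, 38, 52, 7, 45, 50]
Insert 38: [25, 33, 38, 46, 52, 7, 45, 50]
Insert 52: [25, 33, 38, 46, 52, 7, 45, 50]
Insert 7: [7, 25, 33, 38, 46, 52, 45, 50]
Insert 45: [7, 25, 33, 38, 45, 46, 52, 50]
Insert 50: [7, 25, 33, 38, 45, 46, 50, 52]

Sorted: [7, 25, 33, 38, 45, 46, 50, 52]


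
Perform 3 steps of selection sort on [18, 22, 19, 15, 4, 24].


Initial: [18, 22, 19, 15, 4, 24]
Step 1: min=4 at 4
  Swap: [4, 22, 19, 15, 18, 24]
Step 2: min=15 at 3
  Swap: [4, 15, 19, 22, 18, 24]
Step 3: min=18 at 4
  Swap: [4, 15, 18, 22, 19, 24]

After 3 steps: [4, 15, 18, 22, 19, 24]


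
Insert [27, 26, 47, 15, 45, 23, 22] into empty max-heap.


Insert 27: [27]
Insert 26: [27, 26]
Insert 47: [47, 26, 27]
Insert 15: [47, 26, 27, 15]
Insert 45: [47, 45, 27, 15, 26]
Insert 23: [47, 45, 27, 15, 26, 23]
Insert 22: [47, 45, 27, 15, 26, 23, 22]

Final heap: [47, 45, 27, 15, 26, 23, 22]


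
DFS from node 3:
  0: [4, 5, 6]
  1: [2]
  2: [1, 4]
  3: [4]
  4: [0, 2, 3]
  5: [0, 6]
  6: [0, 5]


Visit 3, push [4]
Visit 4, push [2, 0]
Visit 0, push [6, 5]
Visit 5, push [6]
Visit 6, push []
Visit 2, push [1]
Visit 1, push []

DFS order: [3, 4, 0, 5, 6, 2, 1]


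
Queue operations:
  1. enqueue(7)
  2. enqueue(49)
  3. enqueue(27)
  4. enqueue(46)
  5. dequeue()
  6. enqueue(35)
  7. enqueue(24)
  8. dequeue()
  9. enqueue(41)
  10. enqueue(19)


enqueue(7) -> [7]
enqueue(49) -> [7, 49]
enqueue(27) -> [7, 49, 27]
enqueue(46) -> [7, 49, 27, 46]
dequeue()->7, [49, 27, 46]
enqueue(35) -> [49, 27, 46, 35]
enqueue(24) -> [49, 27, 46, 35, 24]
dequeue()->49, [27, 46, 35, 24]
enqueue(41) -> [27, 46, 35, 24, 41]
enqueue(19) -> [27, 46, 35, 24, 41, 19]

Final queue: [27, 46, 35, 24, 41, 19]


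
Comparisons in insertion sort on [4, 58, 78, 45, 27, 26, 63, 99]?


Algorithm: insertion sort
Input: [4, 58, 78, 45, 27, 26, 63, 99]
Sorted: [4, 26, 27, 45, 58, 63, 78, 99]

17


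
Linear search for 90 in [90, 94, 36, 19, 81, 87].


i=0: 90==90 found!

Found at 0, 1 comps


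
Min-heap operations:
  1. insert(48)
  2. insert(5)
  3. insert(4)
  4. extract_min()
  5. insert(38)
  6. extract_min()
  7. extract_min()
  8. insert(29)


insert(48) -> [48]
insert(5) -> [5, 48]
insert(4) -> [4, 48, 5]
extract_min()->4, [5, 48]
insert(38) -> [5, 48, 38]
extract_min()->5, [38, 48]
extract_min()->38, [48]
insert(29) -> [29, 48]

Final heap: [29, 48]


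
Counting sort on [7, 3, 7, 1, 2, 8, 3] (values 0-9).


Input: [7, 3, 7, 1, 2, 8, 3]
Counts: [0, 1, 1, 2, 0, 0, 0, 2, 1, 0]

Sorted: [1, 2, 3, 3, 7, 7, 8]


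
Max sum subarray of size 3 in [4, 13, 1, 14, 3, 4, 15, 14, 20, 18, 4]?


[0:3]: 18
[1:4]: 28
[2:5]: 18
[3:6]: 21
[4:7]: 22
[5:8]: 33
[6:9]: 49
[7:10]: 52
[8:11]: 42

Max: 52 at [7:10]


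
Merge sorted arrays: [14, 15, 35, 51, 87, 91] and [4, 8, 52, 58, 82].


Take 4 from B
Take 8 from B
Take 14 from A
Take 15 from A
Take 35 from A
Take 51 from A
Take 52 from B
Take 58 from B
Take 82 from B

Merged: [4, 8, 14, 15, 35, 51, 52, 58, 82, 87, 91]


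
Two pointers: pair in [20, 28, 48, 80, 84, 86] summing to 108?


lo=0(20)+hi=5(86)=106
lo=1(28)+hi=5(86)=114
lo=1(28)+hi=4(84)=112
lo=1(28)+hi=3(80)=108

Yes: 28+80=108


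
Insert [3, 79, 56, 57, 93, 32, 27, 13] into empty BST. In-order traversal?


Insert 3: root
Insert 79: R from 3
Insert 56: R from 3 -> L from 79
Insert 57: R from 3 -> L from 79 -> R from 56
Insert 93: R from 3 -> R from 79
Insert 32: R from 3 -> L from 79 -> L from 56
Insert 27: R from 3 -> L from 79 -> L from 56 -> L from 32
Insert 13: R from 3 -> L from 79 -> L from 56 -> L from 32 -> L from 27

In-order: [3, 13, 27, 32, 56, 57, 79, 93]


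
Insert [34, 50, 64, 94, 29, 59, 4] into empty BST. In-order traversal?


Insert 34: root
Insert 50: R from 34
Insert 64: R from 34 -> R from 50
Insert 94: R from 34 -> R from 50 -> R from 64
Insert 29: L from 34
Insert 59: R from 34 -> R from 50 -> L from 64
Insert 4: L from 34 -> L from 29

In-order: [4, 29, 34, 50, 59, 64, 94]


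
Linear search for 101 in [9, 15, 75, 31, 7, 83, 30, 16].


i=0: 9!=101
i=1: 15!=101
i=2: 75!=101
i=3: 31!=101
i=4: 7!=101
i=5: 83!=101
i=6: 30!=101
i=7: 16!=101

Not found, 8 comps


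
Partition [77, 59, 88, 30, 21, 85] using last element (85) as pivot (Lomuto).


Pivot: 85
  77 <= 85: advance i (no swap)
  59 <= 85: advance i (no swap)
  30 <= 85: swap -> [77, 59, 30, 88, 21, 85]
  21 <= 85: swap -> [77, 59, 30, 21, 88, 85]
Place pivot at 4: [77, 59, 30, 21, 85, 88]

Partitioned: [77, 59, 30, 21, 85, 88]


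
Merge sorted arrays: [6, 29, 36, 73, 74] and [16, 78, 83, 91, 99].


Take 6 from A
Take 16 from B
Take 29 from A
Take 36 from A
Take 73 from A
Take 74 from A

Merged: [6, 16, 29, 36, 73, 74, 78, 83, 91, 99]


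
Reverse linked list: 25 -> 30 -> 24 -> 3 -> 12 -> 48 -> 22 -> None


Step 1: curr=25, set curr.next=prev(None) | reversed so far: 25
Step 2: curr=30, set curr.next=prev(25) | reversed so far: 30 -> 25
Step 3: curr=24, set curr.next=prev(30) | reversed so far: 24 -> 30 -> 25
Step 4: curr=3, set curr.next=prev(24) | reversed so far: 3 -> 24 -> 30 -> 25
Step 5: curr=12, set curr.next=prev(3) | reversed so far: 12 -> 3 -> 24 -> 30 -> 25
Step 6: curr=48, set curr.next=prev(12) | reversed so far: 48 -> 12 -> 3 -> 24 -> 30 -> 25
Step 7: curr=22, set curr.next=prev(48) | reversed so far: 22 -> 48 -> 12 -> 3 -> 24 -> 30 -> 25

22 -> 48 -> 12 -> 3 -> 24 -> 30 -> 25 -> None


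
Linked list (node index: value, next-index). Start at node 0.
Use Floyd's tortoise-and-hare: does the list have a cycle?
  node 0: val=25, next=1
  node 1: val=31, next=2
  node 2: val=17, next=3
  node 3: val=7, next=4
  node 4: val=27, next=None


Floyd's tortoise (slow, +1) and hare (fast, +2):
  init: slow=0, fast=0
  step 1: slow=1, fast=2
  step 2: slow=2, fast=4
  step 3: fast -> None, no cycle

Cycle: no


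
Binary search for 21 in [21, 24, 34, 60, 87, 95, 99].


Step 1: lo=0, hi=6, mid=3, val=60
Step 2: lo=0, hi=2, mid=1, val=24
Step 3: lo=0, hi=0, mid=0, val=21

Found at index 0


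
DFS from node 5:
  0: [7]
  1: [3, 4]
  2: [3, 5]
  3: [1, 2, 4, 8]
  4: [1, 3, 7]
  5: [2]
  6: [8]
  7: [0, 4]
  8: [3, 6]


Visit 5, push [2]
Visit 2, push [3]
Visit 3, push [8, 4, 1]
Visit 1, push [4]
Visit 4, push [7]
Visit 7, push [0]
Visit 0, push []
Visit 8, push [6]
Visit 6, push []

DFS order: [5, 2, 3, 1, 4, 7, 0, 8, 6]


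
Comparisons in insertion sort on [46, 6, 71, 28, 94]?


Algorithm: insertion sort
Input: [46, 6, 71, 28, 94]
Sorted: [6, 28, 46, 71, 94]

6


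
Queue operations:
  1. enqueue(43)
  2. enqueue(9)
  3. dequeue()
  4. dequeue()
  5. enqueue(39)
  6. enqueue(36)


enqueue(43) -> [43]
enqueue(9) -> [43, 9]
dequeue()->43, [9]
dequeue()->9, []
enqueue(39) -> [39]
enqueue(36) -> [39, 36]

Final queue: [39, 36]


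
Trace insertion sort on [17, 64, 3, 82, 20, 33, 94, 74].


Initial: [17, 64, 3, 82, 20, 33, 94, 74]
Insert 64: [17, 64, 3, 82, 20, 33, 94, 74]
Insert 3: [3, 17, 64, 82, 20, 33, 94, 74]
Insert 82: [3, 17, 64, 82, 20, 33, 94, 74]
Insert 20: [3, 17, 20, 64, 82, 33, 94, 74]
Insert 33: [3, 17, 20, 33, 64, 82, 94, 74]
Insert 94: [3, 17, 20, 33, 64, 82, 94, 74]
Insert 74: [3, 17, 20, 33, 64, 74, 82, 94]

Sorted: [3, 17, 20, 33, 64, 74, 82, 94]


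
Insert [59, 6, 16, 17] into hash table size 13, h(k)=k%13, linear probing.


Insert 59: h=7 -> slot 7
Insert 6: h=6 -> slot 6
Insert 16: h=3 -> slot 3
Insert 17: h=4 -> slot 4

Table: [None, None, None, 16, 17, None, 6, 59, None, None, None, None, None]


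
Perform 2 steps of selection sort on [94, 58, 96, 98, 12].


Initial: [94, 58, 96, 98, 12]
Step 1: min=12 at 4
  Swap: [12, 58, 96, 98, 94]
Step 2: min=58 at 1
  Swap: [12, 58, 96, 98, 94]

After 2 steps: [12, 58, 96, 98, 94]


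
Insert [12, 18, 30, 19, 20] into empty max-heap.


Insert 12: [12]
Insert 18: [18, 12]
Insert 30: [30, 12, 18]
Insert 19: [30, 19, 18, 12]
Insert 20: [30, 20, 18, 12, 19]

Final heap: [30, 20, 18, 12, 19]


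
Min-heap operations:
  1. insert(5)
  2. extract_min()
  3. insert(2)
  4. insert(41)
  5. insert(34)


insert(5) -> [5]
extract_min()->5, []
insert(2) -> [2]
insert(41) -> [2, 41]
insert(34) -> [2, 41, 34]

Final heap: [2, 41, 34]


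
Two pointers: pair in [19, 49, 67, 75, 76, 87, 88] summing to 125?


lo=0(19)+hi=6(88)=107
lo=1(49)+hi=6(88)=137
lo=1(49)+hi=5(87)=136
lo=1(49)+hi=4(76)=125

Yes: 49+76=125


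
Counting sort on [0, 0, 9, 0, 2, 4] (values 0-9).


Input: [0, 0, 9, 0, 2, 4]
Counts: [3, 0, 1, 0, 1, 0, 0, 0, 0, 1]

Sorted: [0, 0, 0, 2, 4, 9]


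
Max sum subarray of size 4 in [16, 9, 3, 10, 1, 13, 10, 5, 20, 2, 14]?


[0:4]: 38
[1:5]: 23
[2:6]: 27
[3:7]: 34
[4:8]: 29
[5:9]: 48
[6:10]: 37
[7:11]: 41

Max: 48 at [5:9]


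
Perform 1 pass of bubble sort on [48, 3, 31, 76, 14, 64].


Initial: [48, 3, 31, 76, 14, 64]
Pass 1: [3, 31, 48, 14, 64, 76] (4 swaps)

After 1 pass: [3, 31, 48, 14, 64, 76]


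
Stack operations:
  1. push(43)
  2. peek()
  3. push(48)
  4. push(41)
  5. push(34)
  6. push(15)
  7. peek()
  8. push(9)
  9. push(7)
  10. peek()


push(43) -> [43]
peek()->43
push(48) -> [43, 48]
push(41) -> [43, 48, 41]
push(34) -> [43, 48, 41, 34]
push(15) -> [43, 48, 41, 34, 15]
peek()->15
push(9) -> [43, 48, 41, 34, 15, 9]
push(7) -> [43, 48, 41, 34, 15, 9, 7]
peek()->7

Final stack: [43, 48, 41, 34, 15, 9, 7]


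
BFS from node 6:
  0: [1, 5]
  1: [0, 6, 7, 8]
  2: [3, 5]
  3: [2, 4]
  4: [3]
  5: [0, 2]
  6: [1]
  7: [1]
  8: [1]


Visit 6, enqueue [1]
Visit 1, enqueue [0, 7, 8]
Visit 0, enqueue [5]
Visit 7, enqueue []
Visit 8, enqueue []
Visit 5, enqueue [2]
Visit 2, enqueue [3]
Visit 3, enqueue [4]
Visit 4, enqueue []

BFS order: [6, 1, 0, 7, 8, 5, 2, 3, 4]


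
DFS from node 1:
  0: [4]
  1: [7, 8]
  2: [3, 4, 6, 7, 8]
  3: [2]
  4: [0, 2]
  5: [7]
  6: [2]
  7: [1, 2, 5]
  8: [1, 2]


Visit 1, push [8, 7]
Visit 7, push [5, 2]
Visit 2, push [8, 6, 4, 3]
Visit 3, push []
Visit 4, push [0]
Visit 0, push []
Visit 6, push []
Visit 8, push []
Visit 5, push []

DFS order: [1, 7, 2, 3, 4, 0, 6, 8, 5]


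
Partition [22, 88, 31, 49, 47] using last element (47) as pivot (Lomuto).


Pivot: 47
  22 <= 47: advance i (no swap)
  31 <= 47: swap -> [22, 31, 88, 49, 47]
Place pivot at 2: [22, 31, 47, 49, 88]

Partitioned: [22, 31, 47, 49, 88]


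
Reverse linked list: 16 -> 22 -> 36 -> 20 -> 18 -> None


Step 1: curr=16, set curr.next=prev(None) | reversed so far: 16
Step 2: curr=22, set curr.next=prev(16) | reversed so far: 22 -> 16
Step 3: curr=36, set curr.next=prev(22) | reversed so far: 36 -> 22 -> 16
Step 4: curr=20, set curr.next=prev(36) | reversed so far: 20 -> 36 -> 22 -> 16
Step 5: curr=18, set curr.next=prev(20) | reversed so far: 18 -> 20 -> 36 -> 22 -> 16

18 -> 20 -> 36 -> 22 -> 16 -> None


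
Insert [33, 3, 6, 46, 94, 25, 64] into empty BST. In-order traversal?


Insert 33: root
Insert 3: L from 33
Insert 6: L from 33 -> R from 3
Insert 46: R from 33
Insert 94: R from 33 -> R from 46
Insert 25: L from 33 -> R from 3 -> R from 6
Insert 64: R from 33 -> R from 46 -> L from 94

In-order: [3, 6, 25, 33, 46, 64, 94]


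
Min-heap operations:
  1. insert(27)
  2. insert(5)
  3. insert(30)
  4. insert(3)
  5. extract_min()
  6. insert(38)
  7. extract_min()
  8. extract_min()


insert(27) -> [27]
insert(5) -> [5, 27]
insert(30) -> [5, 27, 30]
insert(3) -> [3, 5, 30, 27]
extract_min()->3, [5, 27, 30]
insert(38) -> [5, 27, 30, 38]
extract_min()->5, [27, 38, 30]
extract_min()->27, [30, 38]

Final heap: [30, 38]


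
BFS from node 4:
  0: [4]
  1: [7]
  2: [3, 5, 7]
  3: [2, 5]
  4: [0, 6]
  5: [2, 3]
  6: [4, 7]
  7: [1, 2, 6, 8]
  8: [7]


Visit 4, enqueue [0, 6]
Visit 0, enqueue []
Visit 6, enqueue [7]
Visit 7, enqueue [1, 2, 8]
Visit 1, enqueue []
Visit 2, enqueue [3, 5]
Visit 8, enqueue []
Visit 3, enqueue []
Visit 5, enqueue []

BFS order: [4, 0, 6, 7, 1, 2, 8, 3, 5]


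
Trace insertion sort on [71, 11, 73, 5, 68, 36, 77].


Initial: [71, 11, 73, 5, 68, 36, 77]
Insert 11: [11, 71, 73, 5, 68, 36, 77]
Insert 73: [11, 71, 73, 5, 68, 36, 77]
Insert 5: [5, 11, 71, 73, 68, 36, 77]
Insert 68: [5, 11, 68, 71, 73, 36, 77]
Insert 36: [5, 11, 36, 68, 71, 73, 77]
Insert 77: [5, 11, 36, 68, 71, 73, 77]

Sorted: [5, 11, 36, 68, 71, 73, 77]


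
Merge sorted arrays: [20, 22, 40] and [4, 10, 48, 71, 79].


Take 4 from B
Take 10 from B
Take 20 from A
Take 22 from A
Take 40 from A

Merged: [4, 10, 20, 22, 40, 48, 71, 79]


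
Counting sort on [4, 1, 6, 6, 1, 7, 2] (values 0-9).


Input: [4, 1, 6, 6, 1, 7, 2]
Counts: [0, 2, 1, 0, 1, 0, 2, 1, 0, 0]

Sorted: [1, 1, 2, 4, 6, 6, 7]


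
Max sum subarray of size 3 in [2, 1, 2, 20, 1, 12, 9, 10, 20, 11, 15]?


[0:3]: 5
[1:4]: 23
[2:5]: 23
[3:6]: 33
[4:7]: 22
[5:8]: 31
[6:9]: 39
[7:10]: 41
[8:11]: 46

Max: 46 at [8:11]


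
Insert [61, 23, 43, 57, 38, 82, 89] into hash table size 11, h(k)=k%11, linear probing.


Insert 61: h=6 -> slot 6
Insert 23: h=1 -> slot 1
Insert 43: h=10 -> slot 10
Insert 57: h=2 -> slot 2
Insert 38: h=5 -> slot 5
Insert 82: h=5, 2 probes -> slot 7
Insert 89: h=1, 2 probes -> slot 3

Table: [None, 23, 57, 89, None, 38, 61, 82, None, None, 43]


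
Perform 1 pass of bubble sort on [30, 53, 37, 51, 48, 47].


Initial: [30, 53, 37, 51, 48, 47]
Pass 1: [30, 37, 51, 48, 47, 53] (4 swaps)

After 1 pass: [30, 37, 51, 48, 47, 53]


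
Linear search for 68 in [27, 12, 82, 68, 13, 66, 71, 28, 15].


i=0: 27!=68
i=1: 12!=68
i=2: 82!=68
i=3: 68==68 found!

Found at 3, 4 comps


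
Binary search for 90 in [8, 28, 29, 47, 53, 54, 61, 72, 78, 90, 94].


Step 1: lo=0, hi=10, mid=5, val=54
Step 2: lo=6, hi=10, mid=8, val=78
Step 3: lo=9, hi=10, mid=9, val=90

Found at index 9


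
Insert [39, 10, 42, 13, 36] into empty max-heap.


Insert 39: [39]
Insert 10: [39, 10]
Insert 42: [42, 10, 39]
Insert 13: [42, 13, 39, 10]
Insert 36: [42, 36, 39, 10, 13]

Final heap: [42, 36, 39, 10, 13]


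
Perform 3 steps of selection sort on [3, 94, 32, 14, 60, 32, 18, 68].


Initial: [3, 94, 32, 14, 60, 32, 18, 68]
Step 1: min=3 at 0
  Swap: [3, 94, 32, 14, 60, 32, 18, 68]
Step 2: min=14 at 3
  Swap: [3, 14, 32, 94, 60, 32, 18, 68]
Step 3: min=18 at 6
  Swap: [3, 14, 18, 94, 60, 32, 32, 68]

After 3 steps: [3, 14, 18, 94, 60, 32, 32, 68]


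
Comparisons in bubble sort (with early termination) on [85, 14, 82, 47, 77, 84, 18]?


Algorithm: bubble sort (with early termination)
Input: [85, 14, 82, 47, 77, 84, 18]
Sorted: [14, 18, 47, 77, 82, 84, 85]

21


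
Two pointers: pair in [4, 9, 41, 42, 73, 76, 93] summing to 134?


lo=0(4)+hi=6(93)=97
lo=1(9)+hi=6(93)=102
lo=2(41)+hi=6(93)=134

Yes: 41+93=134


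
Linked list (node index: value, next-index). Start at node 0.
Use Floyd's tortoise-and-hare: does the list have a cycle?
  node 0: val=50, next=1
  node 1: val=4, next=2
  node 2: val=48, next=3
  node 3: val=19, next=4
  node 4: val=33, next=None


Floyd's tortoise (slow, +1) and hare (fast, +2):
  init: slow=0, fast=0
  step 1: slow=1, fast=2
  step 2: slow=2, fast=4
  step 3: fast -> None, no cycle

Cycle: no


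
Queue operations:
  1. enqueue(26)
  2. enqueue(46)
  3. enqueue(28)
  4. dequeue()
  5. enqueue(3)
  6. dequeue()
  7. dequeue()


enqueue(26) -> [26]
enqueue(46) -> [26, 46]
enqueue(28) -> [26, 46, 28]
dequeue()->26, [46, 28]
enqueue(3) -> [46, 28, 3]
dequeue()->46, [28, 3]
dequeue()->28, [3]

Final queue: [3]


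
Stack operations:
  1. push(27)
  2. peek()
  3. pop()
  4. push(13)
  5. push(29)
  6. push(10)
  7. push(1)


push(27) -> [27]
peek()->27
pop()->27, []
push(13) -> [13]
push(29) -> [13, 29]
push(10) -> [13, 29, 10]
push(1) -> [13, 29, 10, 1]

Final stack: [13, 29, 10, 1]


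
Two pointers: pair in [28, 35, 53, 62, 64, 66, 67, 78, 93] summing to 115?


lo=0(28)+hi=8(93)=121
lo=0(28)+hi=7(78)=106
lo=1(35)+hi=7(78)=113
lo=2(53)+hi=7(78)=131
lo=2(53)+hi=6(67)=120
lo=2(53)+hi=5(66)=119
lo=2(53)+hi=4(64)=117
lo=2(53)+hi=3(62)=115

Yes: 53+62=115


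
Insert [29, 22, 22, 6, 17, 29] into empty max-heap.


Insert 29: [29]
Insert 22: [29, 22]
Insert 22: [29, 22, 22]
Insert 6: [29, 22, 22, 6]
Insert 17: [29, 22, 22, 6, 17]
Insert 29: [29, 22, 29, 6, 17, 22]

Final heap: [29, 22, 29, 6, 17, 22]


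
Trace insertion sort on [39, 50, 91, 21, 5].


Initial: [39, 50, 91, 21, 5]
Insert 50: [39, 50, 91, 21, 5]
Insert 91: [39, 50, 91, 21, 5]
Insert 21: [21, 39, 50, 91, 5]
Insert 5: [5, 21, 39, 50, 91]

Sorted: [5, 21, 39, 50, 91]


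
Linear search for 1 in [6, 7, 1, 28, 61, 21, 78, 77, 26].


i=0: 6!=1
i=1: 7!=1
i=2: 1==1 found!

Found at 2, 3 comps


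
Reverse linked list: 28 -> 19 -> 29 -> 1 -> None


Step 1: curr=28, set curr.next=prev(None) | reversed so far: 28
Step 2: curr=19, set curr.next=prev(28) | reversed so far: 19 -> 28
Step 3: curr=29, set curr.next=prev(19) | reversed so far: 29 -> 19 -> 28
Step 4: curr=1, set curr.next=prev(29) | reversed so far: 1 -> 29 -> 19 -> 28

1 -> 29 -> 19 -> 28 -> None


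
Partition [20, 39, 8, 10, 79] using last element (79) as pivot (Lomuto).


Pivot: 79
  20 <= 79: advance i (no swap)
  39 <= 79: advance i (no swap)
  8 <= 79: advance i (no swap)
  10 <= 79: advance i (no swap)
Place pivot at 4: [20, 39, 8, 10, 79]

Partitioned: [20, 39, 8, 10, 79]


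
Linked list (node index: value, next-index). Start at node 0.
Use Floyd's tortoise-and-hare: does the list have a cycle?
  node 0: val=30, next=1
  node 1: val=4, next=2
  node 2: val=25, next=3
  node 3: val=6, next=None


Floyd's tortoise (slow, +1) and hare (fast, +2):
  init: slow=0, fast=0
  step 1: slow=1, fast=2
  step 2: fast 2->3->None, no cycle

Cycle: no


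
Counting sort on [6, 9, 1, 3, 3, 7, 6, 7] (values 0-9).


Input: [6, 9, 1, 3, 3, 7, 6, 7]
Counts: [0, 1, 0, 2, 0, 0, 2, 2, 0, 1]

Sorted: [1, 3, 3, 6, 6, 7, 7, 9]


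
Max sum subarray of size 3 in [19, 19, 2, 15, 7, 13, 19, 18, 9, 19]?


[0:3]: 40
[1:4]: 36
[2:5]: 24
[3:6]: 35
[4:7]: 39
[5:8]: 50
[6:9]: 46
[7:10]: 46

Max: 50 at [5:8]


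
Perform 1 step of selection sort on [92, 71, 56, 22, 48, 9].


Initial: [92, 71, 56, 22, 48, 9]
Step 1: min=9 at 5
  Swap: [9, 71, 56, 22, 48, 92]

After 1 step: [9, 71, 56, 22, 48, 92]


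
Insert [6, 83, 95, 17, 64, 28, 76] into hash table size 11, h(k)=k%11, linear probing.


Insert 6: h=6 -> slot 6
Insert 83: h=6, 1 probes -> slot 7
Insert 95: h=7, 1 probes -> slot 8
Insert 17: h=6, 3 probes -> slot 9
Insert 64: h=9, 1 probes -> slot 10
Insert 28: h=6, 5 probes -> slot 0
Insert 76: h=10, 2 probes -> slot 1

Table: [28, 76, None, None, None, None, 6, 83, 95, 17, 64]


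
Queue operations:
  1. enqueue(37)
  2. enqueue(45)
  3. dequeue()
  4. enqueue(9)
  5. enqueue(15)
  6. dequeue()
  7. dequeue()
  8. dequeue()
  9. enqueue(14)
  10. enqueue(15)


enqueue(37) -> [37]
enqueue(45) -> [37, 45]
dequeue()->37, [45]
enqueue(9) -> [45, 9]
enqueue(15) -> [45, 9, 15]
dequeue()->45, [9, 15]
dequeue()->9, [15]
dequeue()->15, []
enqueue(14) -> [14]
enqueue(15) -> [14, 15]

Final queue: [14, 15]


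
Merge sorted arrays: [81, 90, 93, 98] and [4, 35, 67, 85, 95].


Take 4 from B
Take 35 from B
Take 67 from B
Take 81 from A
Take 85 from B
Take 90 from A
Take 93 from A
Take 95 from B

Merged: [4, 35, 67, 81, 85, 90, 93, 95, 98]


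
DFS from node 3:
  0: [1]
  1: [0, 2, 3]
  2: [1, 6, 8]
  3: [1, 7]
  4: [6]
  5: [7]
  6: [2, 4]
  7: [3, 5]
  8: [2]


Visit 3, push [7, 1]
Visit 1, push [2, 0]
Visit 0, push []
Visit 2, push [8, 6]
Visit 6, push [4]
Visit 4, push []
Visit 8, push []
Visit 7, push [5]
Visit 5, push []

DFS order: [3, 1, 0, 2, 6, 4, 8, 7, 5]


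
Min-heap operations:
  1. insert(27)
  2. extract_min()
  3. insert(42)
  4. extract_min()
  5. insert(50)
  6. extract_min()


insert(27) -> [27]
extract_min()->27, []
insert(42) -> [42]
extract_min()->42, []
insert(50) -> [50]
extract_min()->50, []

Final heap: []


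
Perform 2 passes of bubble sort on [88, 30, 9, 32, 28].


Initial: [88, 30, 9, 32, 28]
Pass 1: [30, 9, 32, 28, 88] (4 swaps)
Pass 2: [9, 30, 28, 32, 88] (2 swaps)

After 2 passes: [9, 30, 28, 32, 88]


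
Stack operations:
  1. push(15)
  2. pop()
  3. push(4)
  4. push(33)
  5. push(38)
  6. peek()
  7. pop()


push(15) -> [15]
pop()->15, []
push(4) -> [4]
push(33) -> [4, 33]
push(38) -> [4, 33, 38]
peek()->38
pop()->38, [4, 33]

Final stack: [4, 33]


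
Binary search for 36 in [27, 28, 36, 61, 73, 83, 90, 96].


Step 1: lo=0, hi=7, mid=3, val=61
Step 2: lo=0, hi=2, mid=1, val=28
Step 3: lo=2, hi=2, mid=2, val=36

Found at index 2


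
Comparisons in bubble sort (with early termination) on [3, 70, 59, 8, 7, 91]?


Algorithm: bubble sort (with early termination)
Input: [3, 70, 59, 8, 7, 91]
Sorted: [3, 7, 8, 59, 70, 91]

14


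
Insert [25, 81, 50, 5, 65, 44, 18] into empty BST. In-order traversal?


Insert 25: root
Insert 81: R from 25
Insert 50: R from 25 -> L from 81
Insert 5: L from 25
Insert 65: R from 25 -> L from 81 -> R from 50
Insert 44: R from 25 -> L from 81 -> L from 50
Insert 18: L from 25 -> R from 5

In-order: [5, 18, 25, 44, 50, 65, 81]
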